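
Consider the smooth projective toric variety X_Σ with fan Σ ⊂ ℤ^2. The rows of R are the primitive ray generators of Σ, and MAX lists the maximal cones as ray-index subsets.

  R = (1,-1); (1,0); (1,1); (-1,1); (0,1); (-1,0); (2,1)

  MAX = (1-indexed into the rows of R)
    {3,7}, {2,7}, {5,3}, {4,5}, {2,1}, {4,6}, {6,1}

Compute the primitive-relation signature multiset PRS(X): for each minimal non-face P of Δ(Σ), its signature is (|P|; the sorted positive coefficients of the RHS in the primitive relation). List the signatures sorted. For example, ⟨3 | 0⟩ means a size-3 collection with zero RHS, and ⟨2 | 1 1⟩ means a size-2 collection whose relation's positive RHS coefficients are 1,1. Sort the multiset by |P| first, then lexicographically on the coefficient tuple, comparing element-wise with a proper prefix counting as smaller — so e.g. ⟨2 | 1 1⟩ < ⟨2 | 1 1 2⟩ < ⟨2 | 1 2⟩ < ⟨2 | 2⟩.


Primitive collections (14):

  {1,4}:  v_{1} + v_{4} = 0  →  sig = ⟨2 | 0⟩
  {2,6}:  v_{2} + v_{6} = 0  →  sig = ⟨2 | 0⟩
  {1,5}:  v_{1} + v_{5} = v_{2}  →  sig = ⟨2 | 1⟩
  {2,3}:  v_{2} + v_{3} = v_{7}  →  sig = ⟨2 | 1⟩
  {2,4}:  v_{2} + v_{4} = v_{5}  →  sig = ⟨2 | 1⟩
  {2,5}:  v_{2} + v_{5} = v_{3}  →  sig = ⟨2 | 1⟩
  {3,6}:  v_{3} + v_{6} = v_{5}  →  sig = ⟨2 | 1⟩
  {5,6}:  v_{5} + v_{6} = v_{4}  →  sig = ⟨2 | 1⟩
  {6,7}:  v_{6} + v_{7} = v_{3}  →  sig = ⟨2 | 1⟩
  {4,7}:  v_{4} + v_{7} = v_{3} + v_{5}  →  sig = ⟨2 | 1 1⟩
  {1,3}:  v_{1} + v_{3} = 2·v_{2}  →  sig = ⟨2 | 2⟩
  {3,4}:  v_{3} + v_{4} = 2·v_{5}  →  sig = ⟨2 | 2⟩
  {5,7}:  v_{5} + v_{7} = 2·v_{3}  →  sig = ⟨2 | 2⟩
  {1,7}:  v_{1} + v_{7} = 3·v_{2}  →  sig = ⟨2 | 3⟩

so the primitive-relation signature multiset is
    ⟨2 | 0⟩
    ⟨2 | 0⟩
    ⟨2 | 1⟩
    ⟨2 | 1⟩
    ⟨2 | 1⟩
    ⟨2 | 1⟩
    ⟨2 | 1⟩
    ⟨2 | 1⟩
    ⟨2 | 1⟩
    ⟨2 | 1 1⟩
    ⟨2 | 2⟩
    ⟨2 | 2⟩
    ⟨2 | 2⟩
    ⟨2 | 3⟩


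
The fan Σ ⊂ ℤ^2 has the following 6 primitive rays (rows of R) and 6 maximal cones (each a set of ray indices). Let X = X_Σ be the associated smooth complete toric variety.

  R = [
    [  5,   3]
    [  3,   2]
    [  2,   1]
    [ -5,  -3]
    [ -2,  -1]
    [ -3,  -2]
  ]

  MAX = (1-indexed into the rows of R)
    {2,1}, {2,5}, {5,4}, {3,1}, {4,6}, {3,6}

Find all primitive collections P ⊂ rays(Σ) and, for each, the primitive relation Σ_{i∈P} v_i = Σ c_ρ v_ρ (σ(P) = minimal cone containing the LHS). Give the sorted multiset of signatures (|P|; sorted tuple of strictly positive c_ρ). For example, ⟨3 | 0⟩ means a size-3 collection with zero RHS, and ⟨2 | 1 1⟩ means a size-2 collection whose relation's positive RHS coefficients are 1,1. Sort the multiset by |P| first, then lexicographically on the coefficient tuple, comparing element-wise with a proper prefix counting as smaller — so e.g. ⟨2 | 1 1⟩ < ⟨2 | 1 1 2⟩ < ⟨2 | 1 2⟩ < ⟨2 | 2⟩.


9 collections generate NE(X_Σ); each relation:

  P = {1,4}:  v_{1} + v_{4} = 0 — sig = ⟨2 | 0⟩
  P = {2,6}:  v_{2} + v_{6} = 0 — sig = ⟨2 | 0⟩
  P = {3,5}:  v_{3} + v_{5} = 0 — sig = ⟨2 | 0⟩
  P = {1,5}:  v_{1} + v_{5} = v_{2} — sig = ⟨2 | 1⟩
  P = {1,6}:  v_{1} + v_{6} = v_{3} — sig = ⟨2 | 1⟩
  P = {2,3}:  v_{2} + v_{3} = v_{1} — sig = ⟨2 | 1⟩
  P = {2,4}:  v_{2} + v_{4} = v_{5} — sig = ⟨2 | 1⟩
  P = {3,4}:  v_{3} + v_{4} = v_{6} — sig = ⟨2 | 1⟩
  P = {5,6}:  v_{5} + v_{6} = v_{4} — sig = ⟨2 | 1⟩

so the primitive-relation signature multiset is
{ ⟨2 | 0⟩ ×3,  ⟨2 | 1⟩ ×6 }


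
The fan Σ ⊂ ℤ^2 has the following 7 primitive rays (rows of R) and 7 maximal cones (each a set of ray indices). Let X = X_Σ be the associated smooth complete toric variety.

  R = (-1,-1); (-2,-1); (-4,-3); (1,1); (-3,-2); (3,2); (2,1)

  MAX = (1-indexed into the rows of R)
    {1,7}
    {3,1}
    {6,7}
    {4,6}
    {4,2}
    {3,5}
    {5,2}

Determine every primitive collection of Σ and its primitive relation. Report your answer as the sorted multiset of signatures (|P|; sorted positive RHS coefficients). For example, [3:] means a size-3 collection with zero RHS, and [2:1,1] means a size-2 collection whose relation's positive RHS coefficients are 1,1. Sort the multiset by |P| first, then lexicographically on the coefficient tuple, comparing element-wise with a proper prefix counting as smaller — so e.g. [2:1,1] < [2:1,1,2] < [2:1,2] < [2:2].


Σ has 14 primitive collections:

  {1,4}:  v_{1} + v_{4} = 0 — sig = [2:]
  {2,7}:  v_{2} + v_{7} = 0 — sig = [2:]
  {5,6}:  v_{5} + v_{6} = 0 — sig = [2:]
  {1,2}:  v_{1} + v_{2} = v_{5} — sig = [2:1]
  {1,5}:  v_{1} + v_{5} = v_{3} — sig = [2:1]
  {1,6}:  v_{1} + v_{6} = v_{7} — sig = [2:1]
  {2,6}:  v_{2} + v_{6} = v_{4} — sig = [2:1]
  {3,4}:  v_{3} + v_{4} = v_{5} — sig = [2:1]
  {3,6}:  v_{3} + v_{6} = v_{1} — sig = [2:1]
  {4,5}:  v_{4} + v_{5} = v_{2} — sig = [2:1]
  {4,7}:  v_{4} + v_{7} = v_{6} — sig = [2:1]
  {5,7}:  v_{5} + v_{7} = v_{1} — sig = [2:1]
  {2,3}:  v_{2} + v_{3} = 2·v_{5} — sig = [2:2]
  {3,7}:  v_{3} + v_{7} = 2·v_{1} — sig = [2:2]

Sorted signature multiset PRS(X):
    [2:]
    [2:]
    [2:]
    [2:1]
    [2:1]
    [2:1]
    [2:1]
    [2:1]
    [2:1]
    [2:1]
    [2:1]
    [2:1]
    [2:2]
    [2:2]


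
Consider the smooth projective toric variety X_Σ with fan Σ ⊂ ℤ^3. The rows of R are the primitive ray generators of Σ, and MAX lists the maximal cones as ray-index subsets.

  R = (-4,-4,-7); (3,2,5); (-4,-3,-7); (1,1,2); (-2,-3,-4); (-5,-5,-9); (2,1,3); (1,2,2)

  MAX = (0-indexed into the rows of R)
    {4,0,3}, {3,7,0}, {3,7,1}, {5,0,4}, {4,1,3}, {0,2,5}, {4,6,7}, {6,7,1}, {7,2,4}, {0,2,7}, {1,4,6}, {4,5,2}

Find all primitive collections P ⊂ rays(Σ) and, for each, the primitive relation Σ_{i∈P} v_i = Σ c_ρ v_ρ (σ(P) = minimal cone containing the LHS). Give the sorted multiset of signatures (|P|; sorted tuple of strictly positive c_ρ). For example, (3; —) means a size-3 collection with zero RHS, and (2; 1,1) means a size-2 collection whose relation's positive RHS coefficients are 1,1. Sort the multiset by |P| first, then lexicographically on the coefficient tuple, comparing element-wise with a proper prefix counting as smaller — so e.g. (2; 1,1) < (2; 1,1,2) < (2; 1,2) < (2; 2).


14 minimal non-faces of Δ(Σ) (on 8 rays):

  P={0,6}:  v_{0} + v_{6} = v_{4}  →  sig = (2; 1)
  P={1,5}:  v_{1} + v_{5} = v_{4}  →  sig = (2; 1)
  P={3,5}:  v_{3} + v_{5} = v_{0}  →  sig = (2; 1)
  P={3,6}:  v_{3} + v_{6} = v_{1}  →  sig = (2; 1)
  P={5,7}:  v_{5} + v_{7} = v_{2}  →  sig = (2; 1)
  P={0,1}:  v_{0} + v_{1} = v_{3} + v_{4}  →  sig = (2; 1,1)
  P={1,2}:  v_{1} + v_{2} = v_{4} + v_{7}  →  sig = (2; 1,1)
  P={2,3}:  v_{2} + v_{3} = v_{0} + v_{7}  →  sig = (2; 1,1)
  P={5,6}:  v_{5} + v_{6} = 2·v_{4} + v_{7}  →  sig = (2; 1,2)
  P={2,6}:  v_{2} + v_{6} = 2·v_{4} + 2·v_{7}  →  sig = (2; 2,2)
  P={3,4,7}:  v_{3} + v_{4} + v_{7} = 0  →  sig = (3; —)
  P={0,4,7}:  v_{0} + v_{4} + v_{7} = v_{5}  →  sig = (3; 1)
  P={1,4,7}:  v_{1} + v_{4} + v_{7} = v_{6}  →  sig = (3; 1)
  P={0,2,4}:  v_{0} + v_{2} + v_{4} = 2·v_{5}  →  sig = (3; 2)

Signatures (|P|; sorted positive RHS coefficients), sorted:
[(2; 1), (2; 1), (2; 1), (2; 1), (2; 1), (2; 1,1), (2; 1,1), (2; 1,1), (2; 1,2), (2; 2,2), (3; —), (3; 1), (3; 1), (3; 2)]


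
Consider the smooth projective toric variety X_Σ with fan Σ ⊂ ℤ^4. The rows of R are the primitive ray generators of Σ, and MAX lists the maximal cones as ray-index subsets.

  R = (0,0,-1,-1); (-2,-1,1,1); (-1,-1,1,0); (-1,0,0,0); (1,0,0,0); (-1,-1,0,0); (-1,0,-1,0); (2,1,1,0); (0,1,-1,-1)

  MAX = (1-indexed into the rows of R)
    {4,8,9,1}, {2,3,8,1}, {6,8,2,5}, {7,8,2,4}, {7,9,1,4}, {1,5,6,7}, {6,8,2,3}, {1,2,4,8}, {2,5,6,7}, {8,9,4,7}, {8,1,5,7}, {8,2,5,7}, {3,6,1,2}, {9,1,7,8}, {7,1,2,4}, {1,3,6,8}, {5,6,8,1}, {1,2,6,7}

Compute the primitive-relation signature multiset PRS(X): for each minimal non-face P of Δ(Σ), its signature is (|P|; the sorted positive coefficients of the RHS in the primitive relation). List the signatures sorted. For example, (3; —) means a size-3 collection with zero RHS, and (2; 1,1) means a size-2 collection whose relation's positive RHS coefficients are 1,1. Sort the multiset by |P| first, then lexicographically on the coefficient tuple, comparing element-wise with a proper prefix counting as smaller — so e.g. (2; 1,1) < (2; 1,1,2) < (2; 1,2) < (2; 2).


Primitive collections (14):

  P = {4,5}:  v_{4} + v_{5} = 0  so sig = (2; —)
  P = {3,7}:  v_{3} + v_{7} = v_{1} + v_{2}  so sig = (2; 1,1)
  P = {4,6}:  v_{4} + v_{6} = v_{1} + v_{2}  so sig = (2; 1,1)
  P = {6,9}:  v_{6} + v_{9} = v_{1} + v_{4}  so sig = (2; 1,1)
  P = {5,9}:  v_{5} + v_{9} = v_{1} + v_{7} + v_{8}  so sig = (2; 1,1,1)
  P = {3,9}:  v_{3} + v_{9} = 2·v_{1} + v_{2} + v_{4} + v_{8}  so sig = (2; 1,1,1,2)
  P = {3,5}:  v_{3} + v_{5} = 2·v_{6} + v_{8}  so sig = (2; 1,2)
  P = {3,4}:  v_{3} + v_{4} = 2·v_{1} + 2·v_{2} + v_{8}  so sig = (2; 1,2,2)
  P = {2,9}:  v_{2} + v_{9} = 2·v_{4}  so sig = (2; 2)
  P = {6,7,8}:  v_{6} + v_{7} + v_{8} = 0  so sig = (3; —)
  P = {1,2,5}:  v_{1} + v_{2} + v_{5} = v_{6}  so sig = (3; 1)
  P = {1,2,6,8}:  v_{1} + v_{2} + v_{6} + v_{8} = v_{3}  so sig = (4; 1)
  P = {1,2,7,8}:  v_{1} + v_{2} + v_{7} + v_{8} = v_{4}  so sig = (4; 1)
  P = {1,4,7,8}:  v_{1} + v_{4} + v_{7} + v_{8} = v_{9}  so sig = (4; 1)

Hence PRS(X_Σ) =
[(2; —), (2; 1,1), (2; 1,1), (2; 1,1), (2; 1,1,1), (2; 1,1,1,2), (2; 1,2), (2; 1,2,2), (2; 2), (3; —), (3; 1), (4; 1), (4; 1), (4; 1)]


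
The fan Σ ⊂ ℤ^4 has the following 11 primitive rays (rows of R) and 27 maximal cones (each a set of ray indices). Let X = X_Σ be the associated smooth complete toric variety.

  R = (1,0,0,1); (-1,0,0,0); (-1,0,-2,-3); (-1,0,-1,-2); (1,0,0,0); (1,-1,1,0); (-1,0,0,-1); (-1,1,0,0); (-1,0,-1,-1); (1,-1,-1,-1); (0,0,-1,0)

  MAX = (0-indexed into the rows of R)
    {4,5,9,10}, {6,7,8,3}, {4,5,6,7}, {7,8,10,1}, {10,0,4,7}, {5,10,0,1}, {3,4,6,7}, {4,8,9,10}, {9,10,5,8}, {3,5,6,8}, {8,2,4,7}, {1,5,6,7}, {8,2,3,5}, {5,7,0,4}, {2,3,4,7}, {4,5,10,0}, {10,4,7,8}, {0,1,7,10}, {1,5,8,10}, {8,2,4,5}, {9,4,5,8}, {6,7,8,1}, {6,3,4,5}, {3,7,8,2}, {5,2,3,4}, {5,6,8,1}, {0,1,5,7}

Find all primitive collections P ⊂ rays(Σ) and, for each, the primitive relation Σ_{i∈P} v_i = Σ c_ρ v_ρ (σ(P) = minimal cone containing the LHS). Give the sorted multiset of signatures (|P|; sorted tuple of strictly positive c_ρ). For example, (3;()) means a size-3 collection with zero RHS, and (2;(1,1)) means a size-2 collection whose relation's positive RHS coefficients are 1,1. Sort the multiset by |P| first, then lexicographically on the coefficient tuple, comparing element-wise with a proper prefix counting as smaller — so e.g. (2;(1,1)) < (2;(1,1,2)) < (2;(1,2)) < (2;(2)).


Minimal non-faces — 24 found among 11 rays, 27 max cones:

  • {0,6}:  v_{0} + v_{6} = 0 ; sig = (2;())
  • {1,4}:  v_{1} + v_{4} = 0 ; sig = (2;())
  • {0,8}:  v_{0} + v_{8} = v_{10} ; sig = (2;(1))
  • {6,10}:  v_{6} + v_{10} = v_{8} ; sig = (2;(1))
  • {0,3}:  v_{0} + v_{3} = v_{4} + v_{8} ; sig = (2;(1,1))
  • {1,2}:  v_{1} + v_{2} = v_{3} + v_{8} ; sig = (2;(1,1))
  • {1,3}:  v_{1} + v_{3} = v_{6} + v_{8} ; sig = (2;(1,1))
  • {7,9}:  v_{7} + v_{9} = v_{4} + v_{8} ; sig = (2;(1,1))
  • {1,9}:  v_{1} + v_{9} = v_{5} + v_{8} + v_{10} ; sig = (2;(1,1,1))
  • {0,9}:  v_{0} + v_{9} = v_{4} + v_{5} + 2·v_{10} ; sig = (2;(1,1,2))
  • {6,9}:  v_{6} + v_{9} = v_{4} + v_{5} + 2·v_{8} ; sig = (2;(1,1,2))
  • {3,10}:  v_{3} + v_{10} = v_{4} + 2·v_{8} ; sig = (2;(1,2))
  • {3,9}:  v_{3} + v_{9} = 2·v_{4} + v_{5} + 3·v_{8} ; sig = (2;(1,2,3))
  • {2,9}:  v_{2} + v_{9} = 3·v_{4} + v_{5} + 4·v_{8} ; sig = (2;(1,3,4))
  • {2,6}:  v_{2} + v_{6} = 2·v_{3} ; sig = (2;(2))
  • {0,2}:  v_{0} + v_{2} = 2·v_{4} + 2·v_{8} ; sig = (2;(2,2))
  • {2,10}:  v_{2} + v_{10} = 2·v_{4} + 3·v_{8} ; sig = (2;(2,3))
  • {5,7,10}:  v_{5} + v_{7} + v_{10} = 0 ; sig = (3;())
  • {3,4,8}:  v_{3} + v_{4} + v_{8} = v_{2} ; sig = (3;(1))
  • {4,6,8}:  v_{4} + v_{6} + v_{8} = v_{3} ; sig = (3;(1))
  • {5,7,8}:  v_{5} + v_{7} + v_{8} = v_{6} ; sig = (3;(1))
  • {2,5,7}:  v_{2} + v_{5} + v_{7} = v_{3} + v_{4} + v_{6} ; sig = (3;(1,1,1))
  • {3,5,7}:  v_{3} + v_{5} + v_{7} = v_{4} + 2·v_{6} ; sig = (3;(1,2))
  • {4,5,8,10}:  v_{4} + v_{5} + v_{8} + v_{10} = v_{9} ; sig = (4;(1))

so the primitive-relation signature multiset is
{ (2;()) ×2,  (2;(1)) ×2,  (2;(1,1)) ×4,  (2;(1,1,1)),  (2;(1,1,2)) ×2,  (2;(1,2)),  (2;(1,2,3)),  (2;(1,3,4)),  (2;(2)),  (2;(2,2)),  (2;(2,3)),  (3;()),  (3;(1)) ×3,  (3;(1,1,1)),  (3;(1,2)),  (4;(1)) }


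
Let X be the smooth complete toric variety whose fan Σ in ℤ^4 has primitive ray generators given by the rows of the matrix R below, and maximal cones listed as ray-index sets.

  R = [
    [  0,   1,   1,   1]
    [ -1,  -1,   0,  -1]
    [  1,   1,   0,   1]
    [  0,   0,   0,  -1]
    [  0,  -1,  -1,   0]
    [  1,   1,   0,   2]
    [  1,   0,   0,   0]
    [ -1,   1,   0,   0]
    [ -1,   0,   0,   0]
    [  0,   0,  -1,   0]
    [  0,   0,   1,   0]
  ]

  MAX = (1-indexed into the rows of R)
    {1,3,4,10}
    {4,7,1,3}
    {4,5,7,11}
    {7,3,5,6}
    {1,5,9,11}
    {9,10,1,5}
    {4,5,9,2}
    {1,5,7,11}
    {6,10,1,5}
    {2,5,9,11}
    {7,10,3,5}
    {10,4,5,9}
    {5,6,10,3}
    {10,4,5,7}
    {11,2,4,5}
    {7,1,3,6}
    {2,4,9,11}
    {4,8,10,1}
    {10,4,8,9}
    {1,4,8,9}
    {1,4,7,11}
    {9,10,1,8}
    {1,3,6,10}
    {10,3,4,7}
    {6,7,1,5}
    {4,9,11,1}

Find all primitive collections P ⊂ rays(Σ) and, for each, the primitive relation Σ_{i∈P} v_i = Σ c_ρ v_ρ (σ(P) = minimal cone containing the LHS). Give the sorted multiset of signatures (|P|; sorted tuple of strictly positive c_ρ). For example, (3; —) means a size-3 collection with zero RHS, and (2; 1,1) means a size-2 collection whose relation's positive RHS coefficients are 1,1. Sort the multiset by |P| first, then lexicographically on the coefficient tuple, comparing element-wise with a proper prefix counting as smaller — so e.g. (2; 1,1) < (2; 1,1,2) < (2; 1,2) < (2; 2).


Primitive collections (25):

  P={2,3}:  v_{2} + v_{3} = 0 ; sig = (2; —)
  P={7,9}:  v_{7} + v_{9} = 0 ; sig = (2; —)
  P={10,11}:  v_{10} + v_{11} = 0 ; sig = (2; —)
  P={4,6}:  v_{4} + v_{6} = v_{3} ; sig = (2; 1)
  P={1,2}:  v_{1} + v_{2} = v_{9} + v_{11} ; sig = (2; 1,1)
  P={2,6}:  v_{2} + v_{6} = v_{1} + v_{5} ; sig = (2; 1,1)
  P={3,9}:  v_{3} + v_{9} = v_{1} + v_{10} ; sig = (2; 1,1)
  P={3,11}:  v_{3} + v_{11} = v_{1} + v_{7} ; sig = (2; 1,1)
  P={5,8}:  v_{5} + v_{8} = v_{9} + v_{10} ; sig = (2; 1,1)
  P={2,7}:  v_{2} + v_{7} = v_{4} + v_{5} + v_{11} ; sig = (2; 1,1,1)
  P={2,10}:  v_{2} + v_{10} = v_{4} + v_{5} + v_{9} ; sig = (2; 1,1,1)
  P={7,8}:  v_{7} + v_{8} = v_{1} + v_{4} + v_{10} ; sig = (2; 1,1,1)
  P={8,11}:  v_{8} + v_{11} = v_{1} + v_{4} + v_{9} ; sig = (2; 1,1,1)
  P={6,9}:  v_{6} + v_{9} = 2·v_{1} + v_{5} + v_{10} ; sig = (2; 1,1,2)
  P={6,11}:  v_{6} + v_{11} = 2·v_{1} + v_{5} + v_{7} ; sig = (2; 1,1,2)
  P={2,8}:  v_{2} + v_{8} = v_{4} + 2·v_{9} ; sig = (2; 1,2)
  P={3,8}:  v_{3} + v_{8} = 2·v_{1} + v_{4} + 2·v_{10} ; sig = (2; 1,2,2)
  P={6,8}:  v_{6} + v_{8} = 2·v_{1} + 2·v_{10} ; sig = (2; 2,2)
  P={1,4,5}:  v_{1} + v_{4} + v_{5} = 0 ; sig = (3; —)
  P={1,3,5}:  v_{1} + v_{3} + v_{5} = v_{6} ; sig = (3; 1)
  P={1,7,10}:  v_{1} + v_{7} + v_{10} = v_{3} ; sig = (3; 1)
  P={3,4,5}:  v_{3} + v_{4} + v_{5} = v_{7} + v_{10} ; sig = (3; 1,1)
  P={6,7,10}:  v_{6} + v_{7} + v_{10} = 2·v_{3} + v_{5} ; sig = (3; 1,2)
  P={1,4,9,10}:  v_{1} + v_{4} + v_{9} + v_{10} = v_{8} ; sig = (4; 1)
  P={4,5,9,11}:  v_{4} + v_{5} + v_{9} + v_{11} = v_{2} ; sig = (4; 1)

so the primitive-relation signature multiset is
[(2; —), (2; —), (2; —), (2; 1), (2; 1,1), (2; 1,1), (2; 1,1), (2; 1,1), (2; 1,1), (2; 1,1,1), (2; 1,1,1), (2; 1,1,1), (2; 1,1,1), (2; 1,1,2), (2; 1,1,2), (2; 1,2), (2; 1,2,2), (2; 2,2), (3; —), (3; 1), (3; 1), (3; 1,1), (3; 1,2), (4; 1), (4; 1)]


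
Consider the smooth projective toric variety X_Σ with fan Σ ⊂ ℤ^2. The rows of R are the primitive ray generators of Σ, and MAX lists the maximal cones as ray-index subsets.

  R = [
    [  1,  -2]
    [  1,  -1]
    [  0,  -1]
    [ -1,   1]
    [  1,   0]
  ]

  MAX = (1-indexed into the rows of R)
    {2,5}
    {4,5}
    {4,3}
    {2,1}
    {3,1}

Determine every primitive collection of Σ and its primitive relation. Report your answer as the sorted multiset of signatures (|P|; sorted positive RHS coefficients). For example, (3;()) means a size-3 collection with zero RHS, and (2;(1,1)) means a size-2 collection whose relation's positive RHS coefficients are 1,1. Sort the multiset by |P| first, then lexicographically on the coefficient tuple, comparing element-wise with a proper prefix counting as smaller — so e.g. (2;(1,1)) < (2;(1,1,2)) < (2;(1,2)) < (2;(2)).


Minimal non-faces — 5 found among 5 rays, 5 max cones:

  • {2,4}:  v_{2} + v_{4} = 0  ⇒ sig = (2;())
  • {1,4}:  v_{1} + v_{4} = v_{3}  ⇒ sig = (2;(1))
  • {2,3}:  v_{2} + v_{3} = v_{1}  ⇒ sig = (2;(1))
  • {3,5}:  v_{3} + v_{5} = v_{2}  ⇒ sig = (2;(1))
  • {1,5}:  v_{1} + v_{5} = 2·v_{2}  ⇒ sig = (2;(2))

Hence PRS(X_Σ) =
    |P|=2: 5 collections, coeffs (), (1), (1), (1), (2)


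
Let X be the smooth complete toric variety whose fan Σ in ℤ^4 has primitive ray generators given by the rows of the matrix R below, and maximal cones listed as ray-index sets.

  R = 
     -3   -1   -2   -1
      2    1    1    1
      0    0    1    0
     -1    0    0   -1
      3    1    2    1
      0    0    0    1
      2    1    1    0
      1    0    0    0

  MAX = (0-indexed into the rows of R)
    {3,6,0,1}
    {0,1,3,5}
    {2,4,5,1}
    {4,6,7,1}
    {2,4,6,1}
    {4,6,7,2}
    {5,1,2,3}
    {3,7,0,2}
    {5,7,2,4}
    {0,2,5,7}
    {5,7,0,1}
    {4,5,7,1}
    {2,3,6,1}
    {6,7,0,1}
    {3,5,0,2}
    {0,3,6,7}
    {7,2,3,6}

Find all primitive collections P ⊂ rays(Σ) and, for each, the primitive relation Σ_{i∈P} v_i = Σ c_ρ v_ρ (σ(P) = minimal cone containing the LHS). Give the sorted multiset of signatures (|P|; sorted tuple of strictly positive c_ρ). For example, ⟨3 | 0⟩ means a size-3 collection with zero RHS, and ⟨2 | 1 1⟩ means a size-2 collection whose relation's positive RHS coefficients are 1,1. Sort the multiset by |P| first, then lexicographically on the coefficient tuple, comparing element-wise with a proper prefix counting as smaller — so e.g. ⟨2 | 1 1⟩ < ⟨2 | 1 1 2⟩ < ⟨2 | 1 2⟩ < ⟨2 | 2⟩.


Minimal non-faces — 8 found among 8 rays, 17 max cones:

  • {0,4}:  v_{0} + v_{4} = 0  →  sig = ⟨2 | 0⟩
  • {5,6}:  v_{5} + v_{6} = v_{1}  →  sig = ⟨2 | 1⟩
  • {3,4}:  v_{3} + v_{4} = v_{2} + v_{6}  →  sig = ⟨2 | 1 1⟩
  • {3,5,7}:  v_{3} + v_{5} + v_{7} = 0  →  sig = ⟨3 | 0⟩
  • {0,2,6}:  v_{0} + v_{2} + v_{6} = v_{3}  →  sig = ⟨3 | 1⟩
  • {1,2,7}:  v_{1} + v_{2} + v_{7} = v_{4}  →  sig = ⟨3 | 1⟩
  • {1,3,7}:  v_{1} + v_{3} + v_{7} = v_{6}  →  sig = ⟨3 | 1⟩
  • {0,1,2}:  v_{0} + v_{1} + v_{2} = v_{3} + v_{5}  →  sig = ⟨3 | 1 1⟩

so the primitive-relation signature multiset is
    |P|=2: 3 collections, coeffs (), (1), (1,1)
    |P|=3: 5 collections, coeffs (), (1), (1), (1), (1,1)


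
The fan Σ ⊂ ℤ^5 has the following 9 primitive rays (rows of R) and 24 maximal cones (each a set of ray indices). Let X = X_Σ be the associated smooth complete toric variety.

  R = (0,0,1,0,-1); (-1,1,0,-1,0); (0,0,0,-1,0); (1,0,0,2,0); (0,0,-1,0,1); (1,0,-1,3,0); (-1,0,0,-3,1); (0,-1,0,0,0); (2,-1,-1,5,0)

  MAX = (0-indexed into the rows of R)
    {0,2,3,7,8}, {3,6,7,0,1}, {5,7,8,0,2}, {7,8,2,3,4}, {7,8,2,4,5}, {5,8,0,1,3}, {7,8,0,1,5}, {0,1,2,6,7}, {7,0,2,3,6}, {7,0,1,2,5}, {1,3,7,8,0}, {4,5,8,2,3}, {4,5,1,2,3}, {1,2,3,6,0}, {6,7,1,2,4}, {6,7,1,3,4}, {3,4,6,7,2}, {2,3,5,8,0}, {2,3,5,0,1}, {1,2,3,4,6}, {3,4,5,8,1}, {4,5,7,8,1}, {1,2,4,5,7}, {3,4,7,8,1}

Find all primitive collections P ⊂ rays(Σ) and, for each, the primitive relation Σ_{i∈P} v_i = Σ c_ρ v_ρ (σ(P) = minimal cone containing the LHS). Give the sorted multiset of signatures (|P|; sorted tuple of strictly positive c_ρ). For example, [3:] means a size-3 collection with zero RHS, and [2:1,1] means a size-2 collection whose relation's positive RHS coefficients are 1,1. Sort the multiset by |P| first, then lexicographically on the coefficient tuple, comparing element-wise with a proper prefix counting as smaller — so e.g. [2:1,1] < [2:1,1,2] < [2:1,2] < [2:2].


6 collections generate NE(X_Σ); each relation:

  • {0,4}:  v_{0} + v_{4} = 0  so sig = [2:]
  • {5,6}:  v_{5} + v_{6} = v_{4}  so sig = [2:1]
  • {6,8}:  v_{6} + v_{8} = v_{3} + v_{4} + v_{7}  so sig = [2:1,1,1]
  • {1,2,8}:  v_{1} + v_{2} + v_{8} = v_{5}  so sig = [3:1]
  • {3,5,7}:  v_{3} + v_{5} + v_{7} = v_{8}  so sig = [3:1]
  • {1,2,3,7}:  v_{1} + v_{2} + v_{3} + v_{7} = 0  so sig = [4:]

Hence PRS(X_Σ) =
{ [2:],  [2:1],  [2:1,1,1],  [3:1] ×2,  [4:] }


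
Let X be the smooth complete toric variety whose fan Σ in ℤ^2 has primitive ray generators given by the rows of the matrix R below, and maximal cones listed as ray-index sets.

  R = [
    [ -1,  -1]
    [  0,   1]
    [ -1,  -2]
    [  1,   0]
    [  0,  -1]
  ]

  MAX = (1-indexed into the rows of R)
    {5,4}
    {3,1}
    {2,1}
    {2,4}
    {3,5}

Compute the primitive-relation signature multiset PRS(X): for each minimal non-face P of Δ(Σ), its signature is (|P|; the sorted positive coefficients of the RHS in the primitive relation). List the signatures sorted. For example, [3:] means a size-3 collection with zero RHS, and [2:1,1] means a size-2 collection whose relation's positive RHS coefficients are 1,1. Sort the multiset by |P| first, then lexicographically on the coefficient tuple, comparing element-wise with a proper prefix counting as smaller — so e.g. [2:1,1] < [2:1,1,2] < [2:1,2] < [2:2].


Δ(Σ) — 5 vertices, 5 min non-faces:

  P={2,5}:  v_{2} + v_{5} = 0  ⟹  sig = [2:]
  P={1,4}:  v_{1} + v_{4} = v_{5}  ⟹  sig = [2:1]
  P={1,5}:  v_{1} + v_{5} = v_{3}  ⟹  sig = [2:1]
  P={2,3}:  v_{2} + v_{3} = v_{1}  ⟹  sig = [2:1]
  P={3,4}:  v_{3} + v_{4} = 2·v_{5}  ⟹  sig = [2:2]

so the primitive-relation signature multiset is
    |P|=2: 5 collections, coeffs (), (1), (1), (1), (2)


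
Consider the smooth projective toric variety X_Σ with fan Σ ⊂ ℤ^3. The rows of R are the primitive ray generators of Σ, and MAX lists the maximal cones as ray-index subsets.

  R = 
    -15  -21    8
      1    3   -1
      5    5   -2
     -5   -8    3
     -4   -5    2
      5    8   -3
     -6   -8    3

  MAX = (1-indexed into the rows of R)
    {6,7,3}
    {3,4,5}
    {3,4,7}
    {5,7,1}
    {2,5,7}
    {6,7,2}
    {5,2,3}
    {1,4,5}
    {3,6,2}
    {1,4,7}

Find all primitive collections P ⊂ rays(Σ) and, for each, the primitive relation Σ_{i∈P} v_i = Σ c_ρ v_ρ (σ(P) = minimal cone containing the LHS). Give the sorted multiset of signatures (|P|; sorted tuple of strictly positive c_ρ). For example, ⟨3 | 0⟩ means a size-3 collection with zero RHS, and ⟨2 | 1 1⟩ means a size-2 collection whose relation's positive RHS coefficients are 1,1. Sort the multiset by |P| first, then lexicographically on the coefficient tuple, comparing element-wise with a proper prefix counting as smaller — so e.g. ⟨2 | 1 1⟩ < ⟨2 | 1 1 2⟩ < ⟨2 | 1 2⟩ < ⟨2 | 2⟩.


Primitive collections (9):

  {4,6}:  v_{4} + v_{6} = 0 ; sig = ⟨2 | 0⟩
  {2,4}:  v_{2} + v_{4} = v_{5} ; sig = ⟨2 | 1⟩
  {5,6}:  v_{5} + v_{6} = v_{2} ; sig = ⟨2 | 1⟩
  {1,6}:  v_{1} + v_{6} = v_{5} + v_{7} ; sig = ⟨2 | 1 1⟩
  {1,2}:  v_{1} + v_{2} = 2·v_{5} + v_{7} ; sig = ⟨2 | 1 2⟩
  {1,3}:  v_{1} + v_{3} = 2·v_{4} ; sig = ⟨2 | 2⟩
  {2,3,7}:  v_{2} + v_{3} + v_{7} = 0 ; sig = ⟨3 | 0⟩
  {3,5,7}:  v_{3} + v_{5} + v_{7} = v_{4} ; sig = ⟨3 | 1⟩
  {4,5,7}:  v_{4} + v_{5} + v_{7} = v_{1} ; sig = ⟨3 | 1⟩

Signatures (|P|; sorted positive RHS coefficients), sorted:
    |P|=2: 6 collections, coeffs (), (1), (1), (1,1), (1,2), (2)
    |P|=3: 3 collections, coeffs (), (1), (1)


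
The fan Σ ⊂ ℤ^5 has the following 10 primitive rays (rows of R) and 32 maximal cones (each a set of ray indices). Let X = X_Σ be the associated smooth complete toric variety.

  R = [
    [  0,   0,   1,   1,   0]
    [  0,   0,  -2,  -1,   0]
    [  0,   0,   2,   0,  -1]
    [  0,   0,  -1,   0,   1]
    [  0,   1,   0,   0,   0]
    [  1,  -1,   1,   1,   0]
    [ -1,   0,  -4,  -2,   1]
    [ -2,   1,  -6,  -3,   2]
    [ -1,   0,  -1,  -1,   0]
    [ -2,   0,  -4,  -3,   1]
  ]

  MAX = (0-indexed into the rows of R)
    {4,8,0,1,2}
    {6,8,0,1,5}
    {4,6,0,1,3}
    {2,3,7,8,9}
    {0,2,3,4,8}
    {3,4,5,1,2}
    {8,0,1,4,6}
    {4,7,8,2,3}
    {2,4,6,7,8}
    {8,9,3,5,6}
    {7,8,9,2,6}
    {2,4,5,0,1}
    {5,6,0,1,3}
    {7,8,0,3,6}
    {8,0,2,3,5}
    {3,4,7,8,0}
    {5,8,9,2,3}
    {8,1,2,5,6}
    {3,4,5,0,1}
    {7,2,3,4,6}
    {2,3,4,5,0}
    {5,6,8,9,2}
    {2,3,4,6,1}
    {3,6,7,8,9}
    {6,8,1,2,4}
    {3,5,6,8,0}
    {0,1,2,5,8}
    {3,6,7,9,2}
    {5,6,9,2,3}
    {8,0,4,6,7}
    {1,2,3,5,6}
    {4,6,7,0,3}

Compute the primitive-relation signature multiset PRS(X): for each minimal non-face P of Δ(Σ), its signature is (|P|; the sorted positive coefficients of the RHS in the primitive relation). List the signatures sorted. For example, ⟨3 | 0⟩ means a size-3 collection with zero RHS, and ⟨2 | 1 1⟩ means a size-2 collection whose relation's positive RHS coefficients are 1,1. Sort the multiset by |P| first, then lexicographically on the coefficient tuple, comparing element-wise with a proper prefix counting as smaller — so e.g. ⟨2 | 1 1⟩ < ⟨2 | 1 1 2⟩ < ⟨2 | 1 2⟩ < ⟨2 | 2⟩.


Δ(Σ) — 10 vertices, 13 min non-faces:

  • {4,9}:  v_{4} + v_{9} = v_{2} + v_{7}  →  sig = ⟨2 | 1 1⟩
  • {5,7}:  v_{5} + v_{7} = v_{3} + v_{6}  →  sig = ⟨2 | 1 1⟩
  • {0,9}:  v_{0} + v_{9} = v_{3} + 2·v_{8}  →  sig = ⟨2 | 1 2⟩
  • {1,7}:  v_{1} + v_{7} = v_{4} + 2·v_{6}  →  sig = ⟨2 | 1 2⟩
  • {1,9}:  v_{1} + v_{9} = v_{2} + 2·v_{6}  →  sig = ⟨2 | 1 2⟩
  • {4,5,8}:  v_{4} + v_{5} + v_{8} = 0  →  sig = ⟨3 | 0⟩
  • {0,2,6}:  v_{0} + v_{2} + v_{6} = v_{8}  →  sig = ⟨3 | 1⟩
  • {1,3,8}:  v_{1} + v_{3} + v_{8} = v_{6}  →  sig = ⟨3 | 1⟩
  • {4,5,6}:  v_{4} + v_{5} + v_{6} = v_{1} + v_{3}  →  sig = ⟨3 | 1 1⟩
  • {0,2,7}:  v_{0} + v_{2} + v_{7} = v_{3} + v_{4} + 2·v_{8}  →  sig = ⟨3 | 1 1 2⟩
  • {0,1,2,3}:  v_{0} + v_{1} + v_{2} + v_{3} = 0  →  sig = ⟨4 | 0⟩
  • {2,3,6,8}:  v_{2} + v_{3} + v_{6} + v_{8} = v_{9}  →  sig = ⟨4 | 1⟩
  • {3,4,6,8}:  v_{3} + v_{4} + v_{6} + v_{8} = v_{7}  →  sig = ⟨4 | 1⟩

Hence PRS(X_Σ) =
    |P|=2: 5 collections, coeffs (1,1), (1,1), (1,2), (1,2), (1,2)
    |P|=3: 5 collections, coeffs (), (1), (1), (1,1), (1,1,2)
    |P|=4: 3 collections, coeffs (), (1), (1)


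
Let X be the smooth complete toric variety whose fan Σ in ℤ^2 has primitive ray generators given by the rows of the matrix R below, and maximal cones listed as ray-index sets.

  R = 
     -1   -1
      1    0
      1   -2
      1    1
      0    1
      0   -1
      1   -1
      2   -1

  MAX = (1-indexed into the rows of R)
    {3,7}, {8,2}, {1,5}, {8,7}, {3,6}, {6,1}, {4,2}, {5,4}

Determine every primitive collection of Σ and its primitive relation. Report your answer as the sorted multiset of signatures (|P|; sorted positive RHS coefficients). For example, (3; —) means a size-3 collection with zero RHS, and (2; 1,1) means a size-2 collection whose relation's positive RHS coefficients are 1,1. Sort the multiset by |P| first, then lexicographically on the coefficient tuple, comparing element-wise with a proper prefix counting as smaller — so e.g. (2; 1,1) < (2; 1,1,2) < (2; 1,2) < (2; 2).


Σ has 20 primitive collections:

  • {1,4}:  v_{1} + v_{4} = 0  so sig = (2; —)
  • {5,6}:  v_{5} + v_{6} = 0  so sig = (2; —)
  • {1,2}:  v_{1} + v_{2} = v_{6}  so sig = (2; 1)
  • {1,8}:  v_{1} + v_{8} = v_{3}  so sig = (2; 1)
  • {2,5}:  v_{2} + v_{5} = v_{4}  so sig = (2; 1)
  • {2,6}:  v_{2} + v_{6} = v_{7}  so sig = (2; 1)
  • {2,7}:  v_{2} + v_{7} = v_{8}  so sig = (2; 1)
  • {3,4}:  v_{3} + v_{4} = v_{8}  so sig = (2; 1)
  • {3,5}:  v_{3} + v_{5} = v_{7}  so sig = (2; 1)
  • {4,6}:  v_{4} + v_{6} = v_{2}  so sig = (2; 1)
  • {5,7}:  v_{5} + v_{7} = v_{2}  so sig = (2; 1)
  • {6,7}:  v_{6} + v_{7} = v_{3}  so sig = (2; 1)
  • {1,7}:  v_{1} + v_{7} = 2·v_{6}  so sig = (2; 2)
  • {2,3}:  v_{2} + v_{3} = 2·v_{7}  so sig = (2; 2)
  • {4,7}:  v_{4} + v_{7} = 2·v_{2}  so sig = (2; 2)
  • {5,8}:  v_{5} + v_{8} = 2·v_{2}  so sig = (2; 2)
  • {6,8}:  v_{6} + v_{8} = 2·v_{7}  so sig = (2; 2)
  • {1,3}:  v_{1} + v_{3} = 3·v_{6}  so sig = (2; 3)
  • {3,8}:  v_{3} + v_{8} = 3·v_{7}  so sig = (2; 3)
  • {4,8}:  v_{4} + v_{8} = 3·v_{2}  so sig = (2; 3)

Sorted signature multiset PRS(X):
    |P|=2: 20 collections, coeffs (), (), (1), (1), (1), (1), (1), (1), (1), (1), (1), (1), (2), (2), (2), (2), (2), (3), (3), (3)


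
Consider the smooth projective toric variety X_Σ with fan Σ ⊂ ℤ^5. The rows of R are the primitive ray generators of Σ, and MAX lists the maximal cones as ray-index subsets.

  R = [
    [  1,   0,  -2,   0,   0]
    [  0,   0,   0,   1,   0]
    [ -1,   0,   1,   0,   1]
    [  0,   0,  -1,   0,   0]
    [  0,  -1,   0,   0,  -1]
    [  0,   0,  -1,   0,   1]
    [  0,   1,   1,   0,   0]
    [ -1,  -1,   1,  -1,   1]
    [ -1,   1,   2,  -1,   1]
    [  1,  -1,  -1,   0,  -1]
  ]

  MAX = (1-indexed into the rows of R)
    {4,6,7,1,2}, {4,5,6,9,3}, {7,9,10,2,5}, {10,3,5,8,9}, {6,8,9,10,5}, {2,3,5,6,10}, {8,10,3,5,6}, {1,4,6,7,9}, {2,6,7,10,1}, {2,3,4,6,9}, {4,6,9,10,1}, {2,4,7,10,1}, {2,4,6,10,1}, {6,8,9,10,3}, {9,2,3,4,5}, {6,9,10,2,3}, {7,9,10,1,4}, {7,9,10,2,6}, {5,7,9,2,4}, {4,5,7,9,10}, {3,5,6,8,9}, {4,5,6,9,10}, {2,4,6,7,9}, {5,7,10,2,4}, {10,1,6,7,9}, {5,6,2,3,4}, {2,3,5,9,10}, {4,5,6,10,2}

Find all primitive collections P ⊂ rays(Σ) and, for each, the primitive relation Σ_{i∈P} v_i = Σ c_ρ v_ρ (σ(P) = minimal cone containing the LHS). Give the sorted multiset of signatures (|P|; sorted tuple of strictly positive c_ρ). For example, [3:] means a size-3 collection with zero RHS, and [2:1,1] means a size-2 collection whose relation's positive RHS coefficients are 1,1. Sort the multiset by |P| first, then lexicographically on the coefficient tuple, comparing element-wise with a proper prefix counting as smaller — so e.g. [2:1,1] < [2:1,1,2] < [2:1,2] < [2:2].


Minimal non-faces — 14 found among 10 rays, 28 max cones:

  P = {1,3}:  v_{1} + v_{3} = v_{6} — sig = [2:1]
  P = {1,5}:  v_{1} + v_{5} = v_{4} + v_{10} — sig = [2:1,1]
  P = {3,7}:  v_{3} + v_{7} = v_{2} + v_{9} — sig = [2:1,1]
  P = {7,8}:  v_{7} + v_{8} = v_{3} + v_{9} + v_{10} — sig = [2:1,1,1]
  P = {1,8}:  v_{1} + v_{8} = v_{5} + 2·v_{6} + v_{9} + v_{10} — sig = [2:1,1,1,2]
  P = {2,8}:  v_{2} + v_{8} = 2·v_{3} + v_{10} — sig = [2:1,2]
  P = {4,8}:  v_{4} + v_{8} = 2·v_{5} + 2·v_{6} + v_{9} — sig = [2:1,2,2]
  P = {5,6,7}:  v_{5} + v_{6} + v_{7} = 0 — sig = [3:]
  P = {1,2,9}:  v_{1} + v_{2} + v_{9} = v_{6} + v_{7} — sig = [3:1,1]
  P = {3,4,10}:  v_{3} + v_{4} + v_{10} = v_{5} + v_{6} — sig = [3:1,1]
  P = {2,4,9,10}:  v_{2} + v_{4} + v_{9} + v_{10} = 0 — sig = [4:]
  P = {2,5,6,9}:  v_{2} + v_{5} + v_{6} + v_{9} = v_{3} — sig = [4:1]
  P = {4,6,7,10}:  v_{4} + v_{6} + v_{7} + v_{10} = v_{1} — sig = [4:1]
  P = {3,5,6,9,10}:  v_{3} + v_{5} + v_{6} + v_{9} + v_{10} = v_{8} — sig = [5:1]

Sorted signature multiset PRS(X):
    |P|=2: 7 collections, coeffs (1), (1,1), (1,1), (1,1,1), (1,1,1,2), (1,2), (1,2,2)
    |P|=3: 3 collections, coeffs (), (1,1), (1,1)
    |P|=4: 3 collections, coeffs (), (1), (1)
    |P|=5: 1 collection, coeffs (1)


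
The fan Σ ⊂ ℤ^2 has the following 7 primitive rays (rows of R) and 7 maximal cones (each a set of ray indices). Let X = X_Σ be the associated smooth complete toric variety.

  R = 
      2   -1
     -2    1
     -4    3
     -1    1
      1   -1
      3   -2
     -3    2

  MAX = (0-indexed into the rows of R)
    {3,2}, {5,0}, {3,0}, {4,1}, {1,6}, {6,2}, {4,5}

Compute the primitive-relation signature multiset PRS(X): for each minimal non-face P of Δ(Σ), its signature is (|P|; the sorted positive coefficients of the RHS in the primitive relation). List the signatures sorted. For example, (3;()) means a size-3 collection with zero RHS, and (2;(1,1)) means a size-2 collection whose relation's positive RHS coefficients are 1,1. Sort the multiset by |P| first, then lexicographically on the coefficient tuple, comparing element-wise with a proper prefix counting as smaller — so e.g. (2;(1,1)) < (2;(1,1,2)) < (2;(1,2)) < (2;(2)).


Σ has 14 primitive collections:

  {0,1}:  v_{0} + v_{1} = 0  →  sig = (2;())
  {3,4}:  v_{3} + v_{4} = 0  →  sig = (2;())
  {5,6}:  v_{5} + v_{6} = 0  →  sig = (2;())
  {0,4}:  v_{0} + v_{4} = v_{5}  →  sig = (2;(1))
  {0,6}:  v_{0} + v_{6} = v_{3}  →  sig = (2;(1))
  {1,3}:  v_{1} + v_{3} = v_{6}  →  sig = (2;(1))
  {1,5}:  v_{1} + v_{5} = v_{4}  →  sig = (2;(1))
  {2,4}:  v_{2} + v_{4} = v_{6}  →  sig = (2;(1))
  {2,5}:  v_{2} + v_{5} = v_{3}  →  sig = (2;(1))
  {3,5}:  v_{3} + v_{5} = v_{0}  →  sig = (2;(1))
  {3,6}:  v_{3} + v_{6} = v_{2}  →  sig = (2;(1))
  {4,6}:  v_{4} + v_{6} = v_{1}  →  sig = (2;(1))
  {0,2}:  v_{0} + v_{2} = 2·v_{3}  →  sig = (2;(2))
  {1,2}:  v_{1} + v_{2} = 2·v_{6}  →  sig = (2;(2))

Hence PRS(X_Σ) =
[(2;()), (2;()), (2;()), (2;(1)), (2;(1)), (2;(1)), (2;(1)), (2;(1)), (2;(1)), (2;(1)), (2;(1)), (2;(1)), (2;(2)), (2;(2))]


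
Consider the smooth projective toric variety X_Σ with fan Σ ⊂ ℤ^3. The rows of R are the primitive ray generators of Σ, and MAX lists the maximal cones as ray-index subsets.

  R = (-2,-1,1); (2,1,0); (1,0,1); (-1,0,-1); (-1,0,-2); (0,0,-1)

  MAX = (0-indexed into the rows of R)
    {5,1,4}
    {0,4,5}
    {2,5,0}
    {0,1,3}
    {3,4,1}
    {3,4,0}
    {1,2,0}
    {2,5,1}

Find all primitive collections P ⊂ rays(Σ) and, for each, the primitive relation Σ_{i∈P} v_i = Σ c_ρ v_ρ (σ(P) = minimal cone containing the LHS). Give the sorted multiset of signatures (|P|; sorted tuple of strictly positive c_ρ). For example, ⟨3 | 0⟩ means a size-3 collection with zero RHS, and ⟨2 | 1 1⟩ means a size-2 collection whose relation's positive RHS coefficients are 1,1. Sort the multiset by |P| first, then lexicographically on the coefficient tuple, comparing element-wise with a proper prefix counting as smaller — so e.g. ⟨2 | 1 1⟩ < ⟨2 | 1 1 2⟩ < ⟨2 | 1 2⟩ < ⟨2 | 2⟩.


|primitive collections| = 5. Relations:

  • {2,3}:  v_{2} + v_{3} = 0  so sig = ⟨2 | 0⟩
  • {2,4}:  v_{2} + v_{4} = v_{5}  so sig = ⟨2 | 1⟩
  • {3,5}:  v_{3} + v_{5} = v_{4}  so sig = ⟨2 | 1⟩
  • {0,1,5}:  v_{0} + v_{1} + v_{5} = 0  so sig = ⟨3 | 0⟩
  • {0,1,4}:  v_{0} + v_{1} + v_{4} = v_{3}  so sig = ⟨3 | 1⟩

so the primitive-relation signature multiset is
    |P|=2: 3 collections, coeffs (), (1), (1)
    |P|=3: 2 collections, coeffs (), (1)


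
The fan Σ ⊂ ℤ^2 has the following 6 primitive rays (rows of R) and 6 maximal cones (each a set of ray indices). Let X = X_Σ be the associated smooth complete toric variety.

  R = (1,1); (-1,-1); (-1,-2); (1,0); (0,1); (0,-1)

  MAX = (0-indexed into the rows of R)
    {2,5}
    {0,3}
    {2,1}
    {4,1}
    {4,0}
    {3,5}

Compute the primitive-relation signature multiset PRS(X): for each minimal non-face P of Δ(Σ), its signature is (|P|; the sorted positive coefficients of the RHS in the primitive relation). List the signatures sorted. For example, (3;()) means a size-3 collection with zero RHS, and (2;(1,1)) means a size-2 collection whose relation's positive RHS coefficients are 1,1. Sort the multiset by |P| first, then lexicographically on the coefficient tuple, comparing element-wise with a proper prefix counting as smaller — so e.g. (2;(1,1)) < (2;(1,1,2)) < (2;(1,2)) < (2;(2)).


Δ(Σ) — 6 vertices, 9 min non-faces:

  P={0,1}:  v_{0} + v_{1} = 0  →  sig = (2;())
  P={4,5}:  v_{4} + v_{5} = 0  →  sig = (2;())
  P={0,2}:  v_{0} + v_{2} = v_{5}  →  sig = (2;(1))
  P={0,5}:  v_{0} + v_{5} = v_{3}  →  sig = (2;(1))
  P={1,3}:  v_{1} + v_{3} = v_{5}  →  sig = (2;(1))
  P={1,5}:  v_{1} + v_{5} = v_{2}  →  sig = (2;(1))
  P={2,4}:  v_{2} + v_{4} = v_{1}  →  sig = (2;(1))
  P={3,4}:  v_{3} + v_{4} = v_{0}  →  sig = (2;(1))
  P={2,3}:  v_{2} + v_{3} = 2·v_{5}  →  sig = (2;(2))

Sorted signature multiset PRS(X):
    (2;())
    (2;())
    (2;(1))
    (2;(1))
    (2;(1))
    (2;(1))
    (2;(1))
    (2;(1))
    (2;(2))


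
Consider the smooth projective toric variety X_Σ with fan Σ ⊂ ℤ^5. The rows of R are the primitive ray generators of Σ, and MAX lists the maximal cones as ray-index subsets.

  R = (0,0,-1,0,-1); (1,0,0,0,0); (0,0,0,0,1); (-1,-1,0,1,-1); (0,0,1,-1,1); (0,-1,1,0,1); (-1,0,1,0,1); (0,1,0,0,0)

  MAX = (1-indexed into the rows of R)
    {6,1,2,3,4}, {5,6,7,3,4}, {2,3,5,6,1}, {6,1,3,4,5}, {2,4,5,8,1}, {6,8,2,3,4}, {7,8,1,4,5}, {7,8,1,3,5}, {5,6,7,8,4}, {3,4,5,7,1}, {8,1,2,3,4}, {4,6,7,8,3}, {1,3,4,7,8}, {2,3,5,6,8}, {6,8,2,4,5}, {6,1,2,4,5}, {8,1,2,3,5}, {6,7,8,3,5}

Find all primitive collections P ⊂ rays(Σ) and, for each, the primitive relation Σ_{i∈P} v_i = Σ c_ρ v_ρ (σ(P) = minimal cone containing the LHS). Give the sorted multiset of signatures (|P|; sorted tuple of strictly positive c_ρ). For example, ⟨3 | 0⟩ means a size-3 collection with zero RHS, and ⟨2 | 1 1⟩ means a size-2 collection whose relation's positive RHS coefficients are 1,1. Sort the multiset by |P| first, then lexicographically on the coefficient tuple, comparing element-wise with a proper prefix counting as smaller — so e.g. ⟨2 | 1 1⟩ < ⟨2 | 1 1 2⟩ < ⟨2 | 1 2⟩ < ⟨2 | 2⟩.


Minimal non-faces — 5 found among 8 rays, 18 max cones:

  P = {2,7}:  v_{2} + v_{7} = v_{6} + v_{8} — sig = ⟨2 | 1 1⟩
  P = {1,6,8}:  v_{1} + v_{6} + v_{8} = 0 — sig = ⟨3 | 0⟩
  P = {1,6,7}:  v_{1} + v_{6} + v_{7} = v_{3} + v_{4} + v_{5} — sig = ⟨3 | 1 1 1⟩
  P = {2,3,4,5}:  v_{2} + v_{3} + v_{4} + v_{5} = v_{6} — sig = ⟨4 | 1⟩
  P = {3,4,5,8}:  v_{3} + v_{4} + v_{5} + v_{8} = v_{7} — sig = ⟨4 | 1⟩

Hence PRS(X_Σ) =
    ⟨2 | 1 1⟩
    ⟨3 | 0⟩
    ⟨3 | 1 1 1⟩
    ⟨4 | 1⟩
    ⟨4 | 1⟩


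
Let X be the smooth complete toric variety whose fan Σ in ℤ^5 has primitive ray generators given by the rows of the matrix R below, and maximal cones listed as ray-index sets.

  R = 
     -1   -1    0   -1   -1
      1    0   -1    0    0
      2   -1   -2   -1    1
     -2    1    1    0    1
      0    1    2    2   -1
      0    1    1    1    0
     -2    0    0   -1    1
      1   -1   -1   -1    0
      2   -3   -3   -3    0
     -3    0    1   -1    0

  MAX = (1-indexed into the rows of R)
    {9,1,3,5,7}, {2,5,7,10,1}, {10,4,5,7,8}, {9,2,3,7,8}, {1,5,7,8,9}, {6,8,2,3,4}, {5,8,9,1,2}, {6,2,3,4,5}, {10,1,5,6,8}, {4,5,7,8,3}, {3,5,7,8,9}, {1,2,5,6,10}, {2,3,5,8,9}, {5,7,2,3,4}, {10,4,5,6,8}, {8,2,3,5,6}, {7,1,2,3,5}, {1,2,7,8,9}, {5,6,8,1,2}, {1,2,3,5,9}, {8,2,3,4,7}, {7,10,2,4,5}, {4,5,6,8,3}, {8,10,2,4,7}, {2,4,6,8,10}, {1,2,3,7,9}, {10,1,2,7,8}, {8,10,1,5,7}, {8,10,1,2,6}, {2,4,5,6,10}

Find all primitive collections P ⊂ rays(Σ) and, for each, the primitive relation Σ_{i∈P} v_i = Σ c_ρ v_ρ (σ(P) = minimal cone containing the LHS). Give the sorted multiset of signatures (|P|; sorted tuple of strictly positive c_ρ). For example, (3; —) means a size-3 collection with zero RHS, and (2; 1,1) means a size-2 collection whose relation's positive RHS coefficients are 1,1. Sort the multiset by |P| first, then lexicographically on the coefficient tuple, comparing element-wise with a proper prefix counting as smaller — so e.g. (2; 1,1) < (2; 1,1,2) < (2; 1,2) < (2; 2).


Σ has 12 primitive collections:

  {1,4}:  v_{1} + v_{4} = v_{10} ; sig = (2; 1)
  {6,7}:  v_{6} + v_{7} = v_{4} ; sig = (2; 1)
  {3,10}:  v_{3} + v_{10} = v_{7} + v_{8} ; sig = (2; 1,1)
  {9,10}:  v_{9} + v_{10} = v_{1} + v_{7} + 2·v_{8} ; sig = (2; 1,1,2)
  {4,9}:  v_{4} + v_{9} = v_{7} + 2·v_{8} ; sig = (2; 1,2)
  {6,9}:  v_{6} + v_{9} = 2·v_{8} ; sig = (2; 2)
  {1,3,6}:  v_{1} + v_{3} + v_{6} = v_{8} ; sig = (3; 1)
  {1,3,8}:  v_{1} + v_{3} + v_{8} = v_{9} ; sig = (3; 1)
  {2,5,7,8}:  v_{2} + v_{5} + v_{7} + v_{8} = 0 ; sig = (4; —)
  {2,4,5,8}:  v_{2} + v_{4} + v_{5} + v_{8} = v_{6} ; sig = (4; 1)
  {2,5,7,9}:  v_{2} + v_{5} + v_{7} + v_{9} = v_{1} + v_{3} ; sig = (4; 1,1)
  {2,5,8,10}:  v_{2} + v_{5} + v_{8} + v_{10} = v_{1} + v_{6} ; sig = (4; 1,1)

Hence PRS(X_Σ) =
[(2; 1), (2; 1), (2; 1,1), (2; 1,1,2), (2; 1,2), (2; 2), (3; 1), (3; 1), (4; —), (4; 1), (4; 1,1), (4; 1,1)]
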